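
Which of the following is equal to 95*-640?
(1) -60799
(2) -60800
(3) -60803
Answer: 2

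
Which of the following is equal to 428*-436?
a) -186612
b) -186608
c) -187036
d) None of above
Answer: b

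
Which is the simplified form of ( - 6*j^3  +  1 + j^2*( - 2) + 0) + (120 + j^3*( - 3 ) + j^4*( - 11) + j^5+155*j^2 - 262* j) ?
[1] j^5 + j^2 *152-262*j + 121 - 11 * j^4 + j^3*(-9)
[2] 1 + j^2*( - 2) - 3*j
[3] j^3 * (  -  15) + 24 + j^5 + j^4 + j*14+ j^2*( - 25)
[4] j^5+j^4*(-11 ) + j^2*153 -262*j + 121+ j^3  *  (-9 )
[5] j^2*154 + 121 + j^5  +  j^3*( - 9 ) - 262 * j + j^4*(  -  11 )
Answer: 4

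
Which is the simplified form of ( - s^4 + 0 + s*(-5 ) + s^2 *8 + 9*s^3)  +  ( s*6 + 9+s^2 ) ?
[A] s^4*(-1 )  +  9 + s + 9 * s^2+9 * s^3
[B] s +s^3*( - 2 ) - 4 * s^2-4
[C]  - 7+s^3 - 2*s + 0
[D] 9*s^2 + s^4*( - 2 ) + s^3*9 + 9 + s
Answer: A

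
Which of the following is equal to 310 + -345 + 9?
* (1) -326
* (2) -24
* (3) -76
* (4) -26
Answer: 4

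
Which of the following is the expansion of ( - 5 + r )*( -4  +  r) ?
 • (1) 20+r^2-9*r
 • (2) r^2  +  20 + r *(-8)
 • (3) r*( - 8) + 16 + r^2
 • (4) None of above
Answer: 1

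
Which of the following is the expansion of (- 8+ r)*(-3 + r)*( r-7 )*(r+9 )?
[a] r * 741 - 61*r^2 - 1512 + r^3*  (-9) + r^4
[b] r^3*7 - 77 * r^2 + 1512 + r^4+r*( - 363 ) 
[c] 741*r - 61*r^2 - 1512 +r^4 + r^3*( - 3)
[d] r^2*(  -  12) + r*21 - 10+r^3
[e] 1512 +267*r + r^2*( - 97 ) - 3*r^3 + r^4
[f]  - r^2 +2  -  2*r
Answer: a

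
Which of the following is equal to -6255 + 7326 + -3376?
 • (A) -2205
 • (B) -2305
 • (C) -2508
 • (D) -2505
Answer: B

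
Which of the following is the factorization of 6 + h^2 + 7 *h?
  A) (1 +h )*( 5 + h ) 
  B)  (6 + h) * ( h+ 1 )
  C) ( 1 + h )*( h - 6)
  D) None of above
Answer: B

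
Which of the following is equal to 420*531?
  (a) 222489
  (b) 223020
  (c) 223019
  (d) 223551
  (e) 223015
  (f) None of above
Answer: b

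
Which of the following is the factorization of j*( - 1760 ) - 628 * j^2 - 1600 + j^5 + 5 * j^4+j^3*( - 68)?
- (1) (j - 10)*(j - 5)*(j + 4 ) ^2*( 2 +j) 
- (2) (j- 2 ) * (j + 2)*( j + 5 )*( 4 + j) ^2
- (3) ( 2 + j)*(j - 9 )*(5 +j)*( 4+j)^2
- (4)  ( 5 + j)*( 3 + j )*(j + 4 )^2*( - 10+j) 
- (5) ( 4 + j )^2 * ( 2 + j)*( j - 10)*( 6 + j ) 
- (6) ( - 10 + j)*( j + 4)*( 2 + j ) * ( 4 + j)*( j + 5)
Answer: 6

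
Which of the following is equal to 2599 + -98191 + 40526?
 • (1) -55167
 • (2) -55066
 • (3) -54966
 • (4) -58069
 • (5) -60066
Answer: 2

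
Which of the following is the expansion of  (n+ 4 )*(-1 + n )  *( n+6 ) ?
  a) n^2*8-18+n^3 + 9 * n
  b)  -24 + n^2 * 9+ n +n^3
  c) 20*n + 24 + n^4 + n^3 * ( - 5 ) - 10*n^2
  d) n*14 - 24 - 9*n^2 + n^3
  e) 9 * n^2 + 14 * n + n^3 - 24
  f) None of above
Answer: e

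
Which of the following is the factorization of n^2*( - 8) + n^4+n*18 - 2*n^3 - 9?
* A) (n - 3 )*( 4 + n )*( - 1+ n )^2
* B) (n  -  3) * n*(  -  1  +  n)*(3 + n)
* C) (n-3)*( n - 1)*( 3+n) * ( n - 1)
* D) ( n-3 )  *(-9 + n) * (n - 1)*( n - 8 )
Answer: C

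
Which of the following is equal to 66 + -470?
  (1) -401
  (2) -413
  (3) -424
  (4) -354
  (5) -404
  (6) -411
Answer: 5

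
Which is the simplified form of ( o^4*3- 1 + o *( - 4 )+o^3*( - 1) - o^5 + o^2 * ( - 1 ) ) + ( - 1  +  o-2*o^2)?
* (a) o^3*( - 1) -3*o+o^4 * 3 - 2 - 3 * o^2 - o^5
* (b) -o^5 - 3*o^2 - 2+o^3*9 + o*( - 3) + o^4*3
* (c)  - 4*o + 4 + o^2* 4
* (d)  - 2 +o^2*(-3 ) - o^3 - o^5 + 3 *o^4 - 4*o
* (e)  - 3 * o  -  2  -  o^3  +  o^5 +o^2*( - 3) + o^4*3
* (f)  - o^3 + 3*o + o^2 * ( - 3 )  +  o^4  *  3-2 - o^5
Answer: a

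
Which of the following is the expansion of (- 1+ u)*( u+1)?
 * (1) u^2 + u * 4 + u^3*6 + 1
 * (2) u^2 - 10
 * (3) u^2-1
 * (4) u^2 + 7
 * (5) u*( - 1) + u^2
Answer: 3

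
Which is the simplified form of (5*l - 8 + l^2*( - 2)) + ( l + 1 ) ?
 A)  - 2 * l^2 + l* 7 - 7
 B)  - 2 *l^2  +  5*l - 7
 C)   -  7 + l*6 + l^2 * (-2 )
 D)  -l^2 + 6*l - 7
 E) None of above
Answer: C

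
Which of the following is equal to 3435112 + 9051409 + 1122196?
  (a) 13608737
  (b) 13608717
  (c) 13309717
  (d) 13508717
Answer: b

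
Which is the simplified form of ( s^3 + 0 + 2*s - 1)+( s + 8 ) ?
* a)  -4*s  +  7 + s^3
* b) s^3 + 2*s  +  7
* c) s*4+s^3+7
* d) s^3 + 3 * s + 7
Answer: d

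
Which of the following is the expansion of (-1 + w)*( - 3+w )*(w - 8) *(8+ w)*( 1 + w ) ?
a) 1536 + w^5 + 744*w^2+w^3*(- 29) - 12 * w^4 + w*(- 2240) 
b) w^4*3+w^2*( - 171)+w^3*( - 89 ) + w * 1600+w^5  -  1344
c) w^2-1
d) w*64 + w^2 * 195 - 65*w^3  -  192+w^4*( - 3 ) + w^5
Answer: d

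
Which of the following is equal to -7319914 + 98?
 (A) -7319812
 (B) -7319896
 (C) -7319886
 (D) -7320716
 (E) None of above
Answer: E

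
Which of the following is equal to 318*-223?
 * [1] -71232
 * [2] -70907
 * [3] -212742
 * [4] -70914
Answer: 4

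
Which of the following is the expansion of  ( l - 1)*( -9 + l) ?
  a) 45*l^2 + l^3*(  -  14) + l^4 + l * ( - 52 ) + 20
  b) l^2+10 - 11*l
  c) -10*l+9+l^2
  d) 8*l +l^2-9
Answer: c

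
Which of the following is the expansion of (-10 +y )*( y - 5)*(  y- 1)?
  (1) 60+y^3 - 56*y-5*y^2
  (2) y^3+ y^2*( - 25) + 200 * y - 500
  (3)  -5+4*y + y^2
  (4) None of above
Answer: 4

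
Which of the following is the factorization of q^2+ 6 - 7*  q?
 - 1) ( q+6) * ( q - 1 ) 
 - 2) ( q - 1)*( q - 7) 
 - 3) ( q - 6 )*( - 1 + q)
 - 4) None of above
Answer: 3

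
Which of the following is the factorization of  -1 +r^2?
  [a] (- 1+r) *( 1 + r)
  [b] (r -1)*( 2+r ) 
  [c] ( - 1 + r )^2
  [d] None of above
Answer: a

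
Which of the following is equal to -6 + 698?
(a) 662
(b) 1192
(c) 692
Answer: c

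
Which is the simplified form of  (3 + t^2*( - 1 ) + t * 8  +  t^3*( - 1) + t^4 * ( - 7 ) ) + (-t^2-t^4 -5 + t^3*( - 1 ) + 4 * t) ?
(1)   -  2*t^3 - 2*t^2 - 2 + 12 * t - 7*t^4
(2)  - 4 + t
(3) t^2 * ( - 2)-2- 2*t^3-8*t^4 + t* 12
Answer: 3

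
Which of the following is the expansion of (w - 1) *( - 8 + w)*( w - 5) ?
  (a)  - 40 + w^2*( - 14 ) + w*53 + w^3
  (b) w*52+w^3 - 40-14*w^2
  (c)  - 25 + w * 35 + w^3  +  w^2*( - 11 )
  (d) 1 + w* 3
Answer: a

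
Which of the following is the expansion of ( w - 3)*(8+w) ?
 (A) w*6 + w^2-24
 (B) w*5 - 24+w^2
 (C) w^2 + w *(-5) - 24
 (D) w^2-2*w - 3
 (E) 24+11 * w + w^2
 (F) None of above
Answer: B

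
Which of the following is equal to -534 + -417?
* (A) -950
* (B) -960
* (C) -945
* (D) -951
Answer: D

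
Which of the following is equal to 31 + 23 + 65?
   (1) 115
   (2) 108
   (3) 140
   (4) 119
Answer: 4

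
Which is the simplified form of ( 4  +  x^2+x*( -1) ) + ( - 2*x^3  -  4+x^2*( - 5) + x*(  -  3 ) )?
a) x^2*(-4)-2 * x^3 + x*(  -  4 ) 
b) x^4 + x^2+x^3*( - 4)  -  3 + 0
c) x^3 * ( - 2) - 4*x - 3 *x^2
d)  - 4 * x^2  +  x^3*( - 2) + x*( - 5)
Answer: a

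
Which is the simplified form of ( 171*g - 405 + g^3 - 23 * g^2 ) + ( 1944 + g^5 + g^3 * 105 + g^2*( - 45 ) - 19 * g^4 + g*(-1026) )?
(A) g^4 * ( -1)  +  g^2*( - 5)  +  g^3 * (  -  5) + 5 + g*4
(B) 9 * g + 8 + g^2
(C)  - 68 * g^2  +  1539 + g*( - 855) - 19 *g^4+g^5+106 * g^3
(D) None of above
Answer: C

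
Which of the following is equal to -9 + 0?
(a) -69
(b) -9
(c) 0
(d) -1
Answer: b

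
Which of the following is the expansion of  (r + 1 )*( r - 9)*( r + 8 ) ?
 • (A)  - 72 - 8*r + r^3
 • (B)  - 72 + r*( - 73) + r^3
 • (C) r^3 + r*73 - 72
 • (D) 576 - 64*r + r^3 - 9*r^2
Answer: B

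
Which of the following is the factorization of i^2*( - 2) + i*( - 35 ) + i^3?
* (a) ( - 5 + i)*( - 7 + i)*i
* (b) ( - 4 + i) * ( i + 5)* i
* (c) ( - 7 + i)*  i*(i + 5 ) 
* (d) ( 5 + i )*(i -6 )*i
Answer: c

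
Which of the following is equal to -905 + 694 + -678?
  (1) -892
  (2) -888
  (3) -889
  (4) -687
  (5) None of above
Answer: 3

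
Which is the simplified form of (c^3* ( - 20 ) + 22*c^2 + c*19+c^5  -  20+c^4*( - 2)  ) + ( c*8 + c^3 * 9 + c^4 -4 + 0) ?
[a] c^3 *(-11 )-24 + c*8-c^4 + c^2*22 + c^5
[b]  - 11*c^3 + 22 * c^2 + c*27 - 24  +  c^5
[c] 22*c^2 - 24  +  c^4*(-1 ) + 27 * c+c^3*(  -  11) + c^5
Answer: c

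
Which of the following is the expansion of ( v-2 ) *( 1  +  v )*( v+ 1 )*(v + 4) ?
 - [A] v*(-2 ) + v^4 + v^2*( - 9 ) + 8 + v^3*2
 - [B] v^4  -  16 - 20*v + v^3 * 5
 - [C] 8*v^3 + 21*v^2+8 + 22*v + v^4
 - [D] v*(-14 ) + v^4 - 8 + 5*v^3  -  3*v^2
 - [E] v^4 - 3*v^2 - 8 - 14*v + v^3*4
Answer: E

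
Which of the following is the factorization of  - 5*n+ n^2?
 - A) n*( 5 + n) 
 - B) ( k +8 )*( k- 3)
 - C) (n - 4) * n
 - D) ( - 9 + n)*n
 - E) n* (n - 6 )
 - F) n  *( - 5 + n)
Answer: F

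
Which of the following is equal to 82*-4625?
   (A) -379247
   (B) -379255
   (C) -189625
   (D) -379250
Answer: D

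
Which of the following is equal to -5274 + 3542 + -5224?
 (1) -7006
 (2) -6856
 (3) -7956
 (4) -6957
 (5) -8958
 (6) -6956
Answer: 6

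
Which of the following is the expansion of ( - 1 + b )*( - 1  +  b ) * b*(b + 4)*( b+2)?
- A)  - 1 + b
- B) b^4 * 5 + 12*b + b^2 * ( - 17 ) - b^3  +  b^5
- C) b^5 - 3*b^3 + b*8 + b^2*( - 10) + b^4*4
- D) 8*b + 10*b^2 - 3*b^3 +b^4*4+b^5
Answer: C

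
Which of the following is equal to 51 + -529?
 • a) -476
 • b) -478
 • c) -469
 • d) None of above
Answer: b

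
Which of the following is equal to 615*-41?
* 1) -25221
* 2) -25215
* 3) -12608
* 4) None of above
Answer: 2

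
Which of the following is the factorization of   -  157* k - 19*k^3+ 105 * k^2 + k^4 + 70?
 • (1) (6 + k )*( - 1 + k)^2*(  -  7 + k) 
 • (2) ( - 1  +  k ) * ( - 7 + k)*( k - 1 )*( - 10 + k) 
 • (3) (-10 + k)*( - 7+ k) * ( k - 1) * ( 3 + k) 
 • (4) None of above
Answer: 2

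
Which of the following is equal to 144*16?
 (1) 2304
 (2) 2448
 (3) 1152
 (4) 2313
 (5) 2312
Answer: 1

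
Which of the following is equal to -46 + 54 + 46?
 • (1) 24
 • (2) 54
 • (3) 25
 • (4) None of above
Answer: 2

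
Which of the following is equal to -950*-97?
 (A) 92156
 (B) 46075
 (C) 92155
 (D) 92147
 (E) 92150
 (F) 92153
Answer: E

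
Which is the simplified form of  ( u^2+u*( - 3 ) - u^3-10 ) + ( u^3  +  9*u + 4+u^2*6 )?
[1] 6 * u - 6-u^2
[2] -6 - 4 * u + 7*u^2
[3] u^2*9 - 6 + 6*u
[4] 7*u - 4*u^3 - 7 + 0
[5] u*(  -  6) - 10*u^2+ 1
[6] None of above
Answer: 6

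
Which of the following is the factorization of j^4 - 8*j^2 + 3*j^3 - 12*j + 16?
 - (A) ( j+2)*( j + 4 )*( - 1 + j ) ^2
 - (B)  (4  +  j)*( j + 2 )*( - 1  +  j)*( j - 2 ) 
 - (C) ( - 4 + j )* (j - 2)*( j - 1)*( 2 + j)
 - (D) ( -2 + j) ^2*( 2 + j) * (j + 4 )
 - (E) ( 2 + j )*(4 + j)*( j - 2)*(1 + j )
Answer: B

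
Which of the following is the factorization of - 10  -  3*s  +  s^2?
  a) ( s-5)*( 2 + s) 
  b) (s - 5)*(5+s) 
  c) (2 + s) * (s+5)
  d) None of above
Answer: a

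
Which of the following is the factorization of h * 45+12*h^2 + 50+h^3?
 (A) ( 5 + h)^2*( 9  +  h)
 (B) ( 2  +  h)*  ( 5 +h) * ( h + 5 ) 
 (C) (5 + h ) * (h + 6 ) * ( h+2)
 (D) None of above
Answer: B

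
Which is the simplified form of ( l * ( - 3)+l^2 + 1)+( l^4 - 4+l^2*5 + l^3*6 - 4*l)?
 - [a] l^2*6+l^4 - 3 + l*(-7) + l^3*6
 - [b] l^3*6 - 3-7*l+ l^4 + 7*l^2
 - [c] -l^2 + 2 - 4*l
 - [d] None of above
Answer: a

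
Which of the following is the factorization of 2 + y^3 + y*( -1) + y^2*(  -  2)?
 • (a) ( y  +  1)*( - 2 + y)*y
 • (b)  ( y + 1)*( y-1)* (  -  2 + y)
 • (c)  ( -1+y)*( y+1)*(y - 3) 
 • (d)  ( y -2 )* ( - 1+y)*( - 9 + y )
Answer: b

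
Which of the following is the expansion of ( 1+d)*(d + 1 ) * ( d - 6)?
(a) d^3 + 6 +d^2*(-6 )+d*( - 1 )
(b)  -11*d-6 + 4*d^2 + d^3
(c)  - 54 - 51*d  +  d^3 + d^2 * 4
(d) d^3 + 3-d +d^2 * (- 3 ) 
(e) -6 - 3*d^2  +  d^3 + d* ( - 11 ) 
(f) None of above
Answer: f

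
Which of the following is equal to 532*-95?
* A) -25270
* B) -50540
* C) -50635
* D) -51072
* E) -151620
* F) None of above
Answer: B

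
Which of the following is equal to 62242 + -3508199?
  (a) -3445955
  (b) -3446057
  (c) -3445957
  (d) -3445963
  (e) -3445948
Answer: c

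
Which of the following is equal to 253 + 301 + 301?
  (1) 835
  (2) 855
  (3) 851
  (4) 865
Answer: 2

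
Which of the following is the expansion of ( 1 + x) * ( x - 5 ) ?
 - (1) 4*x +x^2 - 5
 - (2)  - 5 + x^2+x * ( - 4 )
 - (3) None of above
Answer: 2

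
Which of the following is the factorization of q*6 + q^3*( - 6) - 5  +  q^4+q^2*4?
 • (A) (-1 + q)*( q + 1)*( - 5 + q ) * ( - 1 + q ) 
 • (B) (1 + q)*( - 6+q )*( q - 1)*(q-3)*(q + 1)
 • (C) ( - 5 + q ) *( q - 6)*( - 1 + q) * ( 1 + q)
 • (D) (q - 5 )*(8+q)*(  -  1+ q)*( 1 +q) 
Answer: A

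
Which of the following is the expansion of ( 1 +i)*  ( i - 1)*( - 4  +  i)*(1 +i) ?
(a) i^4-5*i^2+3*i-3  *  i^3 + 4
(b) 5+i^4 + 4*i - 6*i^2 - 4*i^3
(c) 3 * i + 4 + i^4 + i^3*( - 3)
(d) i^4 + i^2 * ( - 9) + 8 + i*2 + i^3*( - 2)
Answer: a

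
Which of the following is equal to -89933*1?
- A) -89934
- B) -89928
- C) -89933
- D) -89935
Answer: C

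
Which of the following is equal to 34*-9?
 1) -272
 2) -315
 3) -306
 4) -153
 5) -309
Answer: 3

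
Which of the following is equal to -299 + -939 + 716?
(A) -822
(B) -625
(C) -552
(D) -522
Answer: D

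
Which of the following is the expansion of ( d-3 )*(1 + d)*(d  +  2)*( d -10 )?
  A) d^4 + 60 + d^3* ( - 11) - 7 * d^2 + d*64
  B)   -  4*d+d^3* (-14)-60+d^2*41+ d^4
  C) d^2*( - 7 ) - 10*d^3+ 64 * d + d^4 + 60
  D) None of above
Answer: C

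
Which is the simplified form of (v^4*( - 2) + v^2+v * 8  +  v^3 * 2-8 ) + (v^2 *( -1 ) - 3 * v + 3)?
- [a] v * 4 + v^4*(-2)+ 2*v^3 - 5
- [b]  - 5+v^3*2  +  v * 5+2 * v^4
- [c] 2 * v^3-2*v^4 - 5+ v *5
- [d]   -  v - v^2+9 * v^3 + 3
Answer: c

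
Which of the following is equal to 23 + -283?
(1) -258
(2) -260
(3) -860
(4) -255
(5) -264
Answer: 2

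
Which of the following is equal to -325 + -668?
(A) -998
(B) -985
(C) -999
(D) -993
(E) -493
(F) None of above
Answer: D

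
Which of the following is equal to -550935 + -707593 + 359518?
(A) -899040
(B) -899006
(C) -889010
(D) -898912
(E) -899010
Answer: E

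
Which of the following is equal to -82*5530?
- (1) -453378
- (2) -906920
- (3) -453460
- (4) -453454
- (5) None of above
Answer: 3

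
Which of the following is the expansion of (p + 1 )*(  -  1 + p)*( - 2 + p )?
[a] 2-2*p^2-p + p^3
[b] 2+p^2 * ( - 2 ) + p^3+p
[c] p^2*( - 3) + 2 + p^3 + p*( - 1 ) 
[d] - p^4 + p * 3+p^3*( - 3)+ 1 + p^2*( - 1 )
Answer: a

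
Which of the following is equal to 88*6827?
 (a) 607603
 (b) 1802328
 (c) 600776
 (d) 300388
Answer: c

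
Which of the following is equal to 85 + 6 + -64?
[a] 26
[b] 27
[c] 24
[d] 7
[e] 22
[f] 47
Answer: b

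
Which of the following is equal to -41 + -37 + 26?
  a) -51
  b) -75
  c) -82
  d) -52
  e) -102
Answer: d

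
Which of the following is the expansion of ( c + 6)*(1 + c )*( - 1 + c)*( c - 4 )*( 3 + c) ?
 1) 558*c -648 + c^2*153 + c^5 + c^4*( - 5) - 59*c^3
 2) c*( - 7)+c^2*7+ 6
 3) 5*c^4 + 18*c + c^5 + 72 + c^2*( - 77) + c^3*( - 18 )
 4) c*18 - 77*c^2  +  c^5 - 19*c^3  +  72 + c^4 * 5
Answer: 4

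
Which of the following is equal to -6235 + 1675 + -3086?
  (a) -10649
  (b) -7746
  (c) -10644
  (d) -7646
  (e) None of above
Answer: d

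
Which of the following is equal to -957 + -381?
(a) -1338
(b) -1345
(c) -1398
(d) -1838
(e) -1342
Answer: a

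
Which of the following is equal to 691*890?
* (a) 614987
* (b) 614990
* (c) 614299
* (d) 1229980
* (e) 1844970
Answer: b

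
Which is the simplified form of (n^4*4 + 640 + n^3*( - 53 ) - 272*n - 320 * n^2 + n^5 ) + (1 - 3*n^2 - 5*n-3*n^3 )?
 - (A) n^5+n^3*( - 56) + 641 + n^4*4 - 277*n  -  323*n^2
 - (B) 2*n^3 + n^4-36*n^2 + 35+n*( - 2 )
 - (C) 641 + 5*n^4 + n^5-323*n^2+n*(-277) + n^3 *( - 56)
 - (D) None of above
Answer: A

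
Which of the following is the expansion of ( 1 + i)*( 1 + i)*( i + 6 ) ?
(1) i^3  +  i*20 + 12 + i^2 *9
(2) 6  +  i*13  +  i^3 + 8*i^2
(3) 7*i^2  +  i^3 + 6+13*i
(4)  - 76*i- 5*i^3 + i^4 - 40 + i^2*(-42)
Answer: 2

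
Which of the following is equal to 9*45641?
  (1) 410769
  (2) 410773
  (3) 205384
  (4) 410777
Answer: 1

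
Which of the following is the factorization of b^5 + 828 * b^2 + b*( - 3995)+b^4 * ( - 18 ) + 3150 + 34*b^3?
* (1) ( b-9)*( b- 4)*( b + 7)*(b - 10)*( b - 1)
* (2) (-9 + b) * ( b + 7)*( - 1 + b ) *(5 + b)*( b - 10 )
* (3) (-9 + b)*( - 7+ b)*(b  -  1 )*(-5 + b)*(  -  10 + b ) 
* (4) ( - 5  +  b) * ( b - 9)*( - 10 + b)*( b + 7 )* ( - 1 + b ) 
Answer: 4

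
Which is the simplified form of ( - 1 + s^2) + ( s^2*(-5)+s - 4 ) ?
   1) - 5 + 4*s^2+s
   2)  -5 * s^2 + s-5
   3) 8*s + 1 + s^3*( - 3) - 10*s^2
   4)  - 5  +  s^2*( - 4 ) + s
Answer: 4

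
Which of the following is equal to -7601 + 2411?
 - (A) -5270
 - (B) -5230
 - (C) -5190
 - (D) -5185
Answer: C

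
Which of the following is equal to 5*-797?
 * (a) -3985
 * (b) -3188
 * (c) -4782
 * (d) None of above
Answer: a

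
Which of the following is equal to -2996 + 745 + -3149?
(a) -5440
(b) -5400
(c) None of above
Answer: b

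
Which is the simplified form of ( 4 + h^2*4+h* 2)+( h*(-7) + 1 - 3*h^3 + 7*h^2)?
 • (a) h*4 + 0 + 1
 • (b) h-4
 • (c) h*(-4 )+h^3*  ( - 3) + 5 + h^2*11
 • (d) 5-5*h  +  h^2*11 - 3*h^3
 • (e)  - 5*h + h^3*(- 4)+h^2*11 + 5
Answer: d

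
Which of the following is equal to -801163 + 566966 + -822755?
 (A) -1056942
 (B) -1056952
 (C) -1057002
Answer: B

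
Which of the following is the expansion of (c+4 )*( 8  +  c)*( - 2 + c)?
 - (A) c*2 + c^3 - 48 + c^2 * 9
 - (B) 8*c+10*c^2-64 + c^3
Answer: B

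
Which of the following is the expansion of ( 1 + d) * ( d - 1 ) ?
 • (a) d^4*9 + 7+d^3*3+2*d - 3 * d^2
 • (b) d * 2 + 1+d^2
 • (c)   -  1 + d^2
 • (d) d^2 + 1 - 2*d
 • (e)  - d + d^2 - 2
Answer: c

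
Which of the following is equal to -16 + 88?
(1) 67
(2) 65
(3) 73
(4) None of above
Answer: 4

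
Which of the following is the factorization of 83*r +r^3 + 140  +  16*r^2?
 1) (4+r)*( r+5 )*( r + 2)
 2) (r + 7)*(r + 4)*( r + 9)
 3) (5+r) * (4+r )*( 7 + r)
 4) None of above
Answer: 3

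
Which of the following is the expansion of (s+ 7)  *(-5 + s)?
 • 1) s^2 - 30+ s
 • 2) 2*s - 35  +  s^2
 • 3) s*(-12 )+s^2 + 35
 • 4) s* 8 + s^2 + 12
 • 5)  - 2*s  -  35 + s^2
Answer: 2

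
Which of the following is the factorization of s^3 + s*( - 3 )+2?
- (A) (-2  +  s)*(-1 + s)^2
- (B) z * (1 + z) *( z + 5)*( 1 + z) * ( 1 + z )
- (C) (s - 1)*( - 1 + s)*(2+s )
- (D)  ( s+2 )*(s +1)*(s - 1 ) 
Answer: C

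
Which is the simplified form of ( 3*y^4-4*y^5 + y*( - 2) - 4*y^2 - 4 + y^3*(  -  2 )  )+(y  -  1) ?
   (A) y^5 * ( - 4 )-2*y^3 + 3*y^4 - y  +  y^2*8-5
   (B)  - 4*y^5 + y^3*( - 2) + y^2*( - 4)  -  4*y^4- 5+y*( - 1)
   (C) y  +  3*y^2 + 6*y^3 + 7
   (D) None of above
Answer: D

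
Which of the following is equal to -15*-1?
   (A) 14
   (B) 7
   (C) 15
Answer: C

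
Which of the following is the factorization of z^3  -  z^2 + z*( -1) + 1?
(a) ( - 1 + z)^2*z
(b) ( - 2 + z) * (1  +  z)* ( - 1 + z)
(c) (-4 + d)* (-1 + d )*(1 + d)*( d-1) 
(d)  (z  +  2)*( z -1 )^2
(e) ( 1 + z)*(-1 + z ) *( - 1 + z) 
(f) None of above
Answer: e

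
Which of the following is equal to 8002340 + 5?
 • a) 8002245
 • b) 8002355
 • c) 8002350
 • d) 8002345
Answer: d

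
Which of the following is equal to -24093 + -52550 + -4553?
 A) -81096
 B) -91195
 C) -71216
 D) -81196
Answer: D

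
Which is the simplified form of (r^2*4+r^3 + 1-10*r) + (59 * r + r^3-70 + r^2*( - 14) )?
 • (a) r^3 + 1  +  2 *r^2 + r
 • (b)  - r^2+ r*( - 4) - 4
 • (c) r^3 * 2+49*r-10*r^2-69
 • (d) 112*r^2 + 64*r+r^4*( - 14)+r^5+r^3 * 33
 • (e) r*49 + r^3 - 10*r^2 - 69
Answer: c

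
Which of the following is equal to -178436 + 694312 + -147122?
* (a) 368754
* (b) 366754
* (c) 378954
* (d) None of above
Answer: a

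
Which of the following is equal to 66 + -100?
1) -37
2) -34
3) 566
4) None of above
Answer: 2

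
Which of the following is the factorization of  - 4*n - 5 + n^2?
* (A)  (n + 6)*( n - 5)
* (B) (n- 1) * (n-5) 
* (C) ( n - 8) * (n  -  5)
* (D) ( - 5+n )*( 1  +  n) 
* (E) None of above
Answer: D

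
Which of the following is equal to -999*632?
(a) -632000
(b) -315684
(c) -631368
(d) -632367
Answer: c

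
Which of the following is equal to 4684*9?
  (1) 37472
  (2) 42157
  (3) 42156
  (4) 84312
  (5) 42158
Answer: 3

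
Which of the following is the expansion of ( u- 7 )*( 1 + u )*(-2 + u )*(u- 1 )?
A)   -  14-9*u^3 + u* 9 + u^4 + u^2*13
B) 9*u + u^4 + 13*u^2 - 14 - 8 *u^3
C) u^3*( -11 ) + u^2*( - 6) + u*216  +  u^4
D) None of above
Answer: A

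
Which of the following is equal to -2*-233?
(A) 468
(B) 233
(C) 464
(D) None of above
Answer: D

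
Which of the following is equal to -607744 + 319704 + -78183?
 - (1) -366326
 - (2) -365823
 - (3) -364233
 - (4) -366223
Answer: 4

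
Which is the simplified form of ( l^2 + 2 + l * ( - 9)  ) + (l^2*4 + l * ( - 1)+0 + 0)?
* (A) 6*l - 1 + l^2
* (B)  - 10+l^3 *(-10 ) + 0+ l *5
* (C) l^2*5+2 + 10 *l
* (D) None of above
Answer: D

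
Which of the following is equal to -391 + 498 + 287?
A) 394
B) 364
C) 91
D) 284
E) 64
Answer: A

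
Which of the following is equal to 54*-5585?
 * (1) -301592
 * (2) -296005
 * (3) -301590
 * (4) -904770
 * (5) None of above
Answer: 3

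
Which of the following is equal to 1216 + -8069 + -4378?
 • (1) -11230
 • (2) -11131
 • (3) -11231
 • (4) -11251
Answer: 3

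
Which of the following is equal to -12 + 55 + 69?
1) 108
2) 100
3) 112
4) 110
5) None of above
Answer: 3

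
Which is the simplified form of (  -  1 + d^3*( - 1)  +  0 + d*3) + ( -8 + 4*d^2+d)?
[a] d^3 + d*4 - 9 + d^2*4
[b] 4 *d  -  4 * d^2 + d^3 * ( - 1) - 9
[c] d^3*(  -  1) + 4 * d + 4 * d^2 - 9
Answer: c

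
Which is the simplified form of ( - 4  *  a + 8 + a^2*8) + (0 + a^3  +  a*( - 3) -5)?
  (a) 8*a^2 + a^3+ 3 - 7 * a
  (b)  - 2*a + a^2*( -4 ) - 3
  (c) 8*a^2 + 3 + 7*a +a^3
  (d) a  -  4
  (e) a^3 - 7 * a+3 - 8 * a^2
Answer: a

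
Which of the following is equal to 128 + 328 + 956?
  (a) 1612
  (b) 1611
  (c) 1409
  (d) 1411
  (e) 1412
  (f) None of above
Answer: e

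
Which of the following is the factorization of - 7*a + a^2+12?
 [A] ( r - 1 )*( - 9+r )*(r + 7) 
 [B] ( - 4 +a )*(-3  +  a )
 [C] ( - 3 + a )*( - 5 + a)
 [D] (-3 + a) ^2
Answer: B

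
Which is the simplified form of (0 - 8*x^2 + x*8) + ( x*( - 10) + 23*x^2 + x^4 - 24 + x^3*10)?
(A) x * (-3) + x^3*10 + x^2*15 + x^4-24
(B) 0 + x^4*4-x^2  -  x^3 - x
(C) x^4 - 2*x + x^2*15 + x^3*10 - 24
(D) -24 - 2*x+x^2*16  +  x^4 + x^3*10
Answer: C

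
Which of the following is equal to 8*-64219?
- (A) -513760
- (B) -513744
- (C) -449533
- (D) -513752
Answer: D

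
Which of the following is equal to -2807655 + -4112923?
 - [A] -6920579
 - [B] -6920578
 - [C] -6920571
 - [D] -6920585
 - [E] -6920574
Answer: B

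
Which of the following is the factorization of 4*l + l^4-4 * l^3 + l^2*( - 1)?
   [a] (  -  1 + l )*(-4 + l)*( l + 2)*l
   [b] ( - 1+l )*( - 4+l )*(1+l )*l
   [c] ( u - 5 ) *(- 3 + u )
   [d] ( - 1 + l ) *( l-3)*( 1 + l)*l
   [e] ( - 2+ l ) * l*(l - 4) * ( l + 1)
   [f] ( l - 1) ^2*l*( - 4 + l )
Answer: b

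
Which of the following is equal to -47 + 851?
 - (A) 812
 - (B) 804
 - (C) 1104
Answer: B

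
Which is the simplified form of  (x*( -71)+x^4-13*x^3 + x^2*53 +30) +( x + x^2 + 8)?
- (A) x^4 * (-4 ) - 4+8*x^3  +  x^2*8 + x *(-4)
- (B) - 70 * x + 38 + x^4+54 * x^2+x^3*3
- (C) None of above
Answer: C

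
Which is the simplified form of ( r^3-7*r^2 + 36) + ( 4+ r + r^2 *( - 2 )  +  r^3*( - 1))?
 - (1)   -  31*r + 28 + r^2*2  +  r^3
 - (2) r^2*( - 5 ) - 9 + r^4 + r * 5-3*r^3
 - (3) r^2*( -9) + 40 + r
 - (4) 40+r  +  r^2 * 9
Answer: 3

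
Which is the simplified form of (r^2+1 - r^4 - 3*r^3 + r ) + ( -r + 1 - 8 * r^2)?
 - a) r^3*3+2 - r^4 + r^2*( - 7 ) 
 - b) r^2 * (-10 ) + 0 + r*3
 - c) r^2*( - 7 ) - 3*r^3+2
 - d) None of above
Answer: d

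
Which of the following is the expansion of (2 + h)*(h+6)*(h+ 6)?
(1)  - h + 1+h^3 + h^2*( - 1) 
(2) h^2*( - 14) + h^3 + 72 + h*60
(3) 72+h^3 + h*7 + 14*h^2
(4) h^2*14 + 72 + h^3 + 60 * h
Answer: 4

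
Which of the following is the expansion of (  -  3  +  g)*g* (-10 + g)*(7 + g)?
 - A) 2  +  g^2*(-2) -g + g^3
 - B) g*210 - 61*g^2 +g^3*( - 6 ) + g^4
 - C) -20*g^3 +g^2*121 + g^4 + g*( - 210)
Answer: B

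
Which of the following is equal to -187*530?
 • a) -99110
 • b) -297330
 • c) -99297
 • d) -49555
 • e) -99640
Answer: a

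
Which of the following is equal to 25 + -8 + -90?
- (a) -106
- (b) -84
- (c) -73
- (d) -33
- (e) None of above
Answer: c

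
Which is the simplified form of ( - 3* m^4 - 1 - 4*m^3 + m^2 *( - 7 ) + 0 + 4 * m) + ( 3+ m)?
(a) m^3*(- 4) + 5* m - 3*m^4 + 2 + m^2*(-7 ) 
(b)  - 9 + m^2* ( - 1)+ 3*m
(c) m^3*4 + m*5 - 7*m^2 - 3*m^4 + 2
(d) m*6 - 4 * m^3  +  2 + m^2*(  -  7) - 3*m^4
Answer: a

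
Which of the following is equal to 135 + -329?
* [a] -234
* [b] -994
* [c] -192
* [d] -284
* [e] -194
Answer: e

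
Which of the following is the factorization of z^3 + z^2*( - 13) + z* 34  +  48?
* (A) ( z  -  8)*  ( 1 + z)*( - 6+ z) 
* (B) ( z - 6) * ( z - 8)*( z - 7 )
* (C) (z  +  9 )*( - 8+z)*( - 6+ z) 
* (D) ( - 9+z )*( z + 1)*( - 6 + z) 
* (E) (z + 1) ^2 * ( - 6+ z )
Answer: A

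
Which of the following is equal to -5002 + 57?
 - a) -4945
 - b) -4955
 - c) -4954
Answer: a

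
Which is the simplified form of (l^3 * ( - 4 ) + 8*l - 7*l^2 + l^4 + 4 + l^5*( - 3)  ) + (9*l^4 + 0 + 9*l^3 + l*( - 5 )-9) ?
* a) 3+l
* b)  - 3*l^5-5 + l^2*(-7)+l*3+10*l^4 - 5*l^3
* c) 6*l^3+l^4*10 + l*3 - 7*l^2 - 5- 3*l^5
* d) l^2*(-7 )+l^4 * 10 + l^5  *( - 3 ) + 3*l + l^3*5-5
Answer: d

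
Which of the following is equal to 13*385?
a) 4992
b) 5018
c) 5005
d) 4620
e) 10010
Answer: c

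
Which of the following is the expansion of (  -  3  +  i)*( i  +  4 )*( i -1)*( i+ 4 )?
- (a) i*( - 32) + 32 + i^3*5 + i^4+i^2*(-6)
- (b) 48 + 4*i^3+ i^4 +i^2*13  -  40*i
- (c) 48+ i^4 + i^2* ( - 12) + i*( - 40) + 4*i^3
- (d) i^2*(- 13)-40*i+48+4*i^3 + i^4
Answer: d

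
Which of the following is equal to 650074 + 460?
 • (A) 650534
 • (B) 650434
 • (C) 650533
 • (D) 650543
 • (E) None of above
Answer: A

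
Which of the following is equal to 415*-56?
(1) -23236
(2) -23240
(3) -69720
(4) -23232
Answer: 2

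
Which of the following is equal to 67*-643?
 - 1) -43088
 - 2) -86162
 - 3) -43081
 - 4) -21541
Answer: 3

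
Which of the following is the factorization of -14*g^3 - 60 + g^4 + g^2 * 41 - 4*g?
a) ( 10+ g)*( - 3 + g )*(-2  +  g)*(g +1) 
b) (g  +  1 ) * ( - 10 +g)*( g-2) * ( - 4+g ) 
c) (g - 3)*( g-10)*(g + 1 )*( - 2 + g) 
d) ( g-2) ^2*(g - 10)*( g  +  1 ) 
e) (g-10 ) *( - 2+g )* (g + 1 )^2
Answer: c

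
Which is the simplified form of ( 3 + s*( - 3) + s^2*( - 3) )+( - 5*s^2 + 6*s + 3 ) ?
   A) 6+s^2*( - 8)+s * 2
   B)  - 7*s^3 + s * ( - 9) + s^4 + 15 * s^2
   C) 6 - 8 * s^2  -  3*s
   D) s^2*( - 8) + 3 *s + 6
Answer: D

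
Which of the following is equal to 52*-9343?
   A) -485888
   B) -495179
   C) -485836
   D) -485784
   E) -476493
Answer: C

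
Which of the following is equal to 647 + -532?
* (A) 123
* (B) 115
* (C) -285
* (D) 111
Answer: B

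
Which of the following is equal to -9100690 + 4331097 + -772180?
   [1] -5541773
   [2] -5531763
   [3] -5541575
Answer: 1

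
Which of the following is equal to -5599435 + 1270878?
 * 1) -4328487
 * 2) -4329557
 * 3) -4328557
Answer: 3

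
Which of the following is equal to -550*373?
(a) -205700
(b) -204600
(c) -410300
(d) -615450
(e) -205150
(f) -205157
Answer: e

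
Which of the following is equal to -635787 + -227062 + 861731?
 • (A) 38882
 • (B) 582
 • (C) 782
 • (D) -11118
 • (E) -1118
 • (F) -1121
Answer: E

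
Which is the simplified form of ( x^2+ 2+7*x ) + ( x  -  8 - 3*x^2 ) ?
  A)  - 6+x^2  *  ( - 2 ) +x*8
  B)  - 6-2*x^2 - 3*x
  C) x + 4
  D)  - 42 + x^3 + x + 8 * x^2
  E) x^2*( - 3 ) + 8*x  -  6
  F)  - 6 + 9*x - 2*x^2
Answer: A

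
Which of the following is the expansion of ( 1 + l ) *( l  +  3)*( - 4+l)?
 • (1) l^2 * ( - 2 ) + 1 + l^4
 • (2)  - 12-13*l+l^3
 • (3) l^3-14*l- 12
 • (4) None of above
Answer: 2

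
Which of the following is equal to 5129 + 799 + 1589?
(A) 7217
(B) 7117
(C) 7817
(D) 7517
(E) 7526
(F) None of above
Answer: D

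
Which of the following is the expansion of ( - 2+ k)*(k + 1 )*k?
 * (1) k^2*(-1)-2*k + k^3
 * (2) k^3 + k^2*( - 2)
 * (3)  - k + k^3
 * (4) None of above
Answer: 1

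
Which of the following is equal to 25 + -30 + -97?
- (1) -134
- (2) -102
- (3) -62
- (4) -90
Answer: 2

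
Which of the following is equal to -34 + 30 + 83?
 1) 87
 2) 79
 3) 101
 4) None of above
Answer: 2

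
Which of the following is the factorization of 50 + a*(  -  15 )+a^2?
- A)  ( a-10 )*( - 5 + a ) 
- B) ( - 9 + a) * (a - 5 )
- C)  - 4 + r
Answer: A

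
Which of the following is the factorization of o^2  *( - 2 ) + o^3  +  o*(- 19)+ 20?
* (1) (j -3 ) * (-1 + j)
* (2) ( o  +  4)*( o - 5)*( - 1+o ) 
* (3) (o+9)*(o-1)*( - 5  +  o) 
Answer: 2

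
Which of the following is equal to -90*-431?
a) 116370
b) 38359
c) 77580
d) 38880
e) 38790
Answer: e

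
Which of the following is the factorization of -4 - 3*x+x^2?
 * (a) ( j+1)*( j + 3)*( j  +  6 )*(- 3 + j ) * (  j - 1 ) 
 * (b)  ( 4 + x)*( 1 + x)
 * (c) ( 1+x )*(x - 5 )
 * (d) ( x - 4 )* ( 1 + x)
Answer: d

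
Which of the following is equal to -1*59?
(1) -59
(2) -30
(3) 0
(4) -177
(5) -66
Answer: 1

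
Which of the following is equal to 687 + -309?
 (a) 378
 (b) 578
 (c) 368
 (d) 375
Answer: a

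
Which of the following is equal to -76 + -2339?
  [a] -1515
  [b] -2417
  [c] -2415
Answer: c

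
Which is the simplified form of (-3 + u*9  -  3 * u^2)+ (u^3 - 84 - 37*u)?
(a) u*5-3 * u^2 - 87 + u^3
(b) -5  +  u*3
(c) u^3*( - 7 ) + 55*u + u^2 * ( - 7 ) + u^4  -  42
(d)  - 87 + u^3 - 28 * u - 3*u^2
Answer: d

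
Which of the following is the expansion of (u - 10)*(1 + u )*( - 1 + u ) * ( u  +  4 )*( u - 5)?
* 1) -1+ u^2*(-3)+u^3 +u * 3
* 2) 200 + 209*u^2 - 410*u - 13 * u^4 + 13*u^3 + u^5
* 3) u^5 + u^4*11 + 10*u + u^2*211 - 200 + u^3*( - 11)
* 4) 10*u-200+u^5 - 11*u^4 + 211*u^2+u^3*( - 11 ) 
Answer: 4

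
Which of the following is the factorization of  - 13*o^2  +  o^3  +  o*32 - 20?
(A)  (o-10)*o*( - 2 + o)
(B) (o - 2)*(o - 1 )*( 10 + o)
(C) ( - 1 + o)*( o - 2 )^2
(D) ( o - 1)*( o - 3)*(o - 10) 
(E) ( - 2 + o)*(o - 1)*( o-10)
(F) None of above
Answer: E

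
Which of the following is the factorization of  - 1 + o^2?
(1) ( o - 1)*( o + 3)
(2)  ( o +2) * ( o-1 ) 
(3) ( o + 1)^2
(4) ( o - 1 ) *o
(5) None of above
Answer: 5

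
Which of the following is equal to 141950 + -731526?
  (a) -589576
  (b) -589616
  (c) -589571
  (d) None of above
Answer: a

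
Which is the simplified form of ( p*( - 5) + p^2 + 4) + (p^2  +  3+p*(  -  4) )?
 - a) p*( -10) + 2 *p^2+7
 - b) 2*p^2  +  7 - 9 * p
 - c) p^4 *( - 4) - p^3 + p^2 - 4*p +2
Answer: b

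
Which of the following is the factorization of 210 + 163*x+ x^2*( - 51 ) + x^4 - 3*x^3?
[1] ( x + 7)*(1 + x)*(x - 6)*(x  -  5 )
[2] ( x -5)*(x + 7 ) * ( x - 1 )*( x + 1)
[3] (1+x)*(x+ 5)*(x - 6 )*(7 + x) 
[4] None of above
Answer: 1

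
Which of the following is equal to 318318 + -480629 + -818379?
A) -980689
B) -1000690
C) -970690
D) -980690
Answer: D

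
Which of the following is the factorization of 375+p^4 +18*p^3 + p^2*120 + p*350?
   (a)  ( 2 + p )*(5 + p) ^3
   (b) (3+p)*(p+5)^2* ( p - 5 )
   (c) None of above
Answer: c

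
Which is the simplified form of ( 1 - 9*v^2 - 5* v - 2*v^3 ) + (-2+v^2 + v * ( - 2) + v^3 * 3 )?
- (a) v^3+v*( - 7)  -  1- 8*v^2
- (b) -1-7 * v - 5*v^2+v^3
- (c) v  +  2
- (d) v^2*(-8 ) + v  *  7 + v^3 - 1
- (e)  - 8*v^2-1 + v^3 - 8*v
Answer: a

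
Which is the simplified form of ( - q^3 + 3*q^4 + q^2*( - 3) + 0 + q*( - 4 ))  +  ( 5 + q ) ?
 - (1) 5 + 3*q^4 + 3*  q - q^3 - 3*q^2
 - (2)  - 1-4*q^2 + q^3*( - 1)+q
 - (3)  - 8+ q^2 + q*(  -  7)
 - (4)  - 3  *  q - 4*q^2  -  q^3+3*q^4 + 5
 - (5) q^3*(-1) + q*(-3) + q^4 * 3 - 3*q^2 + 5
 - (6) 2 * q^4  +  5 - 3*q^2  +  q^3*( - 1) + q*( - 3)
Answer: 5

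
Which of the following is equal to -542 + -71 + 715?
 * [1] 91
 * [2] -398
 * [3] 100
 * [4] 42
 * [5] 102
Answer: 5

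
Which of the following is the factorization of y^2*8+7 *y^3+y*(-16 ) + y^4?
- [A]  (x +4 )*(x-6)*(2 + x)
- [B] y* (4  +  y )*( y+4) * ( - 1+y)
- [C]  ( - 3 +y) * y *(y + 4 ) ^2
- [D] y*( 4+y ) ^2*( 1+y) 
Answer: B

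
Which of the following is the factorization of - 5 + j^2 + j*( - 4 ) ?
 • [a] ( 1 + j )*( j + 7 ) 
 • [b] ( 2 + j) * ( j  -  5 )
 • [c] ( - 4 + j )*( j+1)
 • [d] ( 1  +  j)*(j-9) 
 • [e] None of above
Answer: e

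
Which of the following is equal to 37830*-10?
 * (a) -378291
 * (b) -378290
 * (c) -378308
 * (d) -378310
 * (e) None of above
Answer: e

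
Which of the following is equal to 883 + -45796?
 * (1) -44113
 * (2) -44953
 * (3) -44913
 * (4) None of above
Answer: 3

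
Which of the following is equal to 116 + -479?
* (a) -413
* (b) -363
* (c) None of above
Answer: b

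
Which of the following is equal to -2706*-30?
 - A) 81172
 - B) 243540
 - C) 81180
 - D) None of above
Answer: C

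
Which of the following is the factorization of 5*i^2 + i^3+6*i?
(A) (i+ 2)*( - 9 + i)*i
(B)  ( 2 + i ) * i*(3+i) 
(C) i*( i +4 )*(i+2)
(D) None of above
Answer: B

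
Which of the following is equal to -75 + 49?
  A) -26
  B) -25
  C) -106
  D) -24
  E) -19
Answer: A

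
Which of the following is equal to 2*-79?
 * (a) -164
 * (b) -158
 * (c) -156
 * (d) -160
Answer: b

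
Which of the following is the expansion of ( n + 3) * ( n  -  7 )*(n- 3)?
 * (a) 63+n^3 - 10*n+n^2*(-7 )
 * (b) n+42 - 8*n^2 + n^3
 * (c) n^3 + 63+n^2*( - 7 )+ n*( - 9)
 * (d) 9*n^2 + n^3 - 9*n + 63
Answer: c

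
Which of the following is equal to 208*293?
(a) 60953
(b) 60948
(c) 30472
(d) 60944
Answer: d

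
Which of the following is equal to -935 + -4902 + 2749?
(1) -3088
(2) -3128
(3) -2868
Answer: 1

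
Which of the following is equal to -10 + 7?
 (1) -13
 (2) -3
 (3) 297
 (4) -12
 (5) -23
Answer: 2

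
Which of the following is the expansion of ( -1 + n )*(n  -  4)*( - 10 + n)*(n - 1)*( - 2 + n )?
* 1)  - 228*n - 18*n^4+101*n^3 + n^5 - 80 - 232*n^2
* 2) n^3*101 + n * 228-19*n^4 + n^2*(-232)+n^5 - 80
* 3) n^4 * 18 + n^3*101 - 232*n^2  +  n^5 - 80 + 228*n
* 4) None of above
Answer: 4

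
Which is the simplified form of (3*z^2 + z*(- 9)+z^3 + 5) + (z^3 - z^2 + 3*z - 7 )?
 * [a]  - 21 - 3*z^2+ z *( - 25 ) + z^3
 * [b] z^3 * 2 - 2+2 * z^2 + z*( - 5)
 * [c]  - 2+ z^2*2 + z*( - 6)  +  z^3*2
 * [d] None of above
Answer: c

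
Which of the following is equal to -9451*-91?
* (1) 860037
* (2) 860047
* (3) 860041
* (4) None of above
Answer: 3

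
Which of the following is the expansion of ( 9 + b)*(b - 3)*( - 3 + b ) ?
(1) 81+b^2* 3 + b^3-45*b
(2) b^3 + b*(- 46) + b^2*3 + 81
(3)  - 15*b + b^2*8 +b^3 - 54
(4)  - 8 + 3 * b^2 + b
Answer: 1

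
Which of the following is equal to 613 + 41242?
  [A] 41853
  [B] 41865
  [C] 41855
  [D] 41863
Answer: C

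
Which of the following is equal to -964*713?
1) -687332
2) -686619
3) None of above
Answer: 1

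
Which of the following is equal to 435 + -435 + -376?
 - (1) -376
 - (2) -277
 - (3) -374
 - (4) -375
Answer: 1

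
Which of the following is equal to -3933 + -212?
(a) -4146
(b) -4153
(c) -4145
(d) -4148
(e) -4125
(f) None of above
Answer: c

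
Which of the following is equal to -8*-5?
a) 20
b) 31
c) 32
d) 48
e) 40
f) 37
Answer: e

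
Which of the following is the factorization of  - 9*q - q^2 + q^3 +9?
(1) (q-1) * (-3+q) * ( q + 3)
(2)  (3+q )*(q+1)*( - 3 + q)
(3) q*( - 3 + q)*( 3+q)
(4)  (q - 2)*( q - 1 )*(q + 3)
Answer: 1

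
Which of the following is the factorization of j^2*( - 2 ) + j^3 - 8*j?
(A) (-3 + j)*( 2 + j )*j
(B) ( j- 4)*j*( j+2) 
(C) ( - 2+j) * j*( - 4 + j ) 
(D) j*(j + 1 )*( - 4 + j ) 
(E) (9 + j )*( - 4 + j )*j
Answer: B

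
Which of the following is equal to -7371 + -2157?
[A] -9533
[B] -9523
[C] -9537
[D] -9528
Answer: D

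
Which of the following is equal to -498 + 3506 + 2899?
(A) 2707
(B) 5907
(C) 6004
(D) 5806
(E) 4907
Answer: B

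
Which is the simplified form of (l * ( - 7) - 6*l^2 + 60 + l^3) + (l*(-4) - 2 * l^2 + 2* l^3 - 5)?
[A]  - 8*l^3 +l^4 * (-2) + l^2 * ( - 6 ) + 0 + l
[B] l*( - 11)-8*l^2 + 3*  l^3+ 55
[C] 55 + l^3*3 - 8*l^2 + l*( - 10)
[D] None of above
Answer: B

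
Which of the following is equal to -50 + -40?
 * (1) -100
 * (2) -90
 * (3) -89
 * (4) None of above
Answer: 2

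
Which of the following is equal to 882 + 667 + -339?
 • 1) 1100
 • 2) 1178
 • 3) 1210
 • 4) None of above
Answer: 3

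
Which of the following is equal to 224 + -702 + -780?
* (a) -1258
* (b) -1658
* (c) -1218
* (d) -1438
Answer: a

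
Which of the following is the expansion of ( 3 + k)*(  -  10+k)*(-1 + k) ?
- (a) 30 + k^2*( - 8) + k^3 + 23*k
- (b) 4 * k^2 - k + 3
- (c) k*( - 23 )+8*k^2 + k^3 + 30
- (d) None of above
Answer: d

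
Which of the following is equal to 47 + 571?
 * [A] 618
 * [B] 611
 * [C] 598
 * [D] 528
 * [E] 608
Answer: A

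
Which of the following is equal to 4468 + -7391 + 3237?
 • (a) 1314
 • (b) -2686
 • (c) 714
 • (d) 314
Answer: d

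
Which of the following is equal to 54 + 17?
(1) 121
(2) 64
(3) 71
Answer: 3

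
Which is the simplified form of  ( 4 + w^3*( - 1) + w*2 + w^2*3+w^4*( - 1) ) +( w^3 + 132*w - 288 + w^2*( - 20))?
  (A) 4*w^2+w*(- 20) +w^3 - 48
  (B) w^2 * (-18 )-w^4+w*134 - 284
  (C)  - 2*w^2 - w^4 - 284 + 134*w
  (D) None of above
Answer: D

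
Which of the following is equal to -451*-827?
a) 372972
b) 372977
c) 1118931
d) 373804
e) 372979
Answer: b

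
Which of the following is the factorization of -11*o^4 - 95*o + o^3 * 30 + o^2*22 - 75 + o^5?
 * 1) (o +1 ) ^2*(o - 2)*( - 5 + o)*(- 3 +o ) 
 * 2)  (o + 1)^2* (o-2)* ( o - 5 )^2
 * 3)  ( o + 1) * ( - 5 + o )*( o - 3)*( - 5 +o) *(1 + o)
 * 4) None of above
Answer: 3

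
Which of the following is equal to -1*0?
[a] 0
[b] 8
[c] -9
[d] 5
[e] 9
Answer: a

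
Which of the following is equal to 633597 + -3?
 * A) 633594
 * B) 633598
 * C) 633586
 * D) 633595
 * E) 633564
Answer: A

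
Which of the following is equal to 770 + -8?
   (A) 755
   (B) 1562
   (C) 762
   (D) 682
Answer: C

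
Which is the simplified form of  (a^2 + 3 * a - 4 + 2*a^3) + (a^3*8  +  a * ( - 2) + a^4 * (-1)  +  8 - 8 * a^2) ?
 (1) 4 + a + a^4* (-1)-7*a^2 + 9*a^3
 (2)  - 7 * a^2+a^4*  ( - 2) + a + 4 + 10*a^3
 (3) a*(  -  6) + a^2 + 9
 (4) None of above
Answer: 4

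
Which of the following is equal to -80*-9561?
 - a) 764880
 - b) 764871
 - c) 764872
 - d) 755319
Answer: a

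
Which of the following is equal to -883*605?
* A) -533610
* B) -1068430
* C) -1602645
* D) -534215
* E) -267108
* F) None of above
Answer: D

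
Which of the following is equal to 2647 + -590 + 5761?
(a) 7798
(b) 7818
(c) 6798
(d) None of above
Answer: b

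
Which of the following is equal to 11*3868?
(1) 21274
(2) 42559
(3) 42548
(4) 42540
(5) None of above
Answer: 3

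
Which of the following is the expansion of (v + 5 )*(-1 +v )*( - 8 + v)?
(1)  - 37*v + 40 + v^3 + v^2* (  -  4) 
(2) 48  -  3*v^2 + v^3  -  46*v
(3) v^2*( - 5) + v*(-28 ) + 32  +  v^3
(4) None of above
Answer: 1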